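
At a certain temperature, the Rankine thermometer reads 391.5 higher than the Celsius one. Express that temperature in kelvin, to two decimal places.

147.94 K

Let x be the Celsius reading; then the Rankine reading is 1.8·x + 491.67.
(1.8·x + 491.67) - x = 391.5  ⇒  (0.8)·x = -100.17  ⇒  x = -125.2125°C.
In kelvin: -125.2125 + 273.15 = 147.94 K.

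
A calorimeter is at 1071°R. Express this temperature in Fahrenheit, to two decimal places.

In Celsius: (1071 - 491.67) × 5/9 = 321.8500°C.
In Fahrenheit: 321.8500 × 1.8 + 32 = 611.33°F.

611.33°F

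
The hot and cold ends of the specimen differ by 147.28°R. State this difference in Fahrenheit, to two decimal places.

Rankine and Fahrenheit degrees are the same size, so the interval is unchanged: 147.28.

147.28°F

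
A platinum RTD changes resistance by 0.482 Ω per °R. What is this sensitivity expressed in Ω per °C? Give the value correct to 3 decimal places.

0.868 Ω per °C

The quantity depends on a temperature interval, so only the ratio of degree sizes applies; the offset between the scales is irrelevant.
A change of 1°C is a change of 1.8°R, so per °C the value is 0.482 × 1.8 = 0.868.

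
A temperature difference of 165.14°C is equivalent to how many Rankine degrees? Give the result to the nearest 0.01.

For a temperature interval the offset drops out; only the factor 1.8 applies.
165.14 × 1.8 = 297.25.

297.25°R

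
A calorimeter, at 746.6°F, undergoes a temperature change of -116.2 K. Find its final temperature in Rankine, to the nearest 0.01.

Initial temperature in Celsius: (746.6 - 32) × 5/9 = 397.0000°C.
The 116.2 K change is an interval; Kelvin and Celsius degrees are the same size, so ΔC = -116.2°C.
Final Celsius temperature: 397.0000 - 116.2000 = 280.8000°C.
In Rankine: 280.8000 × 1.8 + 491.67 = 997.11°R.

997.11°R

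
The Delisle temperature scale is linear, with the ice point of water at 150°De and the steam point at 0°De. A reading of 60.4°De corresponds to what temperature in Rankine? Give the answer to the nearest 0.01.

599.19°R

Linear interpolation between the fixed points: C = (60.4 - 150) × 100 / (0 - 150) = 59.7333°C.
Then 59.7333 × 1.8 + 491.67 = 599.19°R.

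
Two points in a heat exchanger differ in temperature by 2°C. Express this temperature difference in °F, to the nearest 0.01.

3.60°F

Only the scale ratio 1.8 matters for a change in temperature.
2 × 1.8 = 3.60.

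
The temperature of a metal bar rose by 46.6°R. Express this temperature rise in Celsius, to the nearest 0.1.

25.9°C

An interval of 1°R corresponds to 5/9°C.
46.6 × 5/9 = 25.9.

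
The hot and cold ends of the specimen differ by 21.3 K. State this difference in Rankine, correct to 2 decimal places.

38.34°R

For a temperature interval the offset drops out; only the factor 1.8 applies.
21.3 × 1.8 = 38.34.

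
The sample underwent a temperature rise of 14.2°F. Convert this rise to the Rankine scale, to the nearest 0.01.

14.20°R

Fahrenheit and Rankine degrees are the same size, so the interval is unchanged: 14.20.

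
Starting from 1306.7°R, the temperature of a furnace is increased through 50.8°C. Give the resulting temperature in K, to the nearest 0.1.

776.7 K

Initial temperature in Celsius: (1306.7 - 491.67) × 5/9 = 452.7944°C.
Final Celsius temperature: 452.7944 + 50.8000 = 503.5944°C.
In kelvin: 503.5944 + 273.15 = 776.7 K.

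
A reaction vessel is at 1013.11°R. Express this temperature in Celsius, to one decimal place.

289.7°C

In Celsius: (1013.11 - 491.67) × 5/9 = 289.6889°C.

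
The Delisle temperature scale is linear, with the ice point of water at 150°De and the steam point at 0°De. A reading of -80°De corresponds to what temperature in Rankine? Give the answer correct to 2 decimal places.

767.67°R

Linear interpolation between the fixed points: C = (-80 - 150) × 100 / (0 - 150) = 153.3333°C.
Then 153.3333 × 1.8 + 491.67 = 767.67°R.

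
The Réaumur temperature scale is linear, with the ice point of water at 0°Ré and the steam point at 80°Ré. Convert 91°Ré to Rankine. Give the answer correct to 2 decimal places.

696.42°R

Linear interpolation between the fixed points: C = (91 - 0) × 100 / (80 - 0) = 113.7500°C.
Then 113.7500 × 1.8 + 491.67 = 696.42°R.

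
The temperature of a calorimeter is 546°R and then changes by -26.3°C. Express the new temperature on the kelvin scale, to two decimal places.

Initial temperature in Celsius: (546 - 491.67) × 5/9 = 30.1833°C.
Final Celsius temperature: 30.1833 - 26.3000 = 3.8833°C.
In kelvin: 3.8833 + 273.15 = 277.03 K.

277.03 K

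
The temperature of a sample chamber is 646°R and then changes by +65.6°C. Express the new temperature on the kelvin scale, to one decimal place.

424.5 K

Initial temperature in Celsius: (646 - 491.67) × 5/9 = 85.7389°C.
Final Celsius temperature: 85.7389 + 65.6000 = 151.3389°C.
In kelvin: 151.3389 + 273.15 = 424.5 K.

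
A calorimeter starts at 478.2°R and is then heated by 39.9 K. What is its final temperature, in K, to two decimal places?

Initial temperature in Celsius: (478.2 - 491.67) × 5/9 = -7.4833°C.
The 39.9 K change is an interval; Kelvin and Celsius degrees are the same size, so ΔC = +39.9°C.
Final Celsius temperature: -7.4833 + 39.9000 = 32.4167°C.
In kelvin: 32.4167 + 273.15 = 305.57 K.

305.57 K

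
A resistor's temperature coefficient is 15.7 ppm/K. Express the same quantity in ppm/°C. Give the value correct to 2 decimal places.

Since only a temperature interval is involved, the additive offset between the scales drops out.
A change of 1°C is a change of 1 K, so per °C the value is 15.7 × 1 = 15.70.

15.70 ppm/°C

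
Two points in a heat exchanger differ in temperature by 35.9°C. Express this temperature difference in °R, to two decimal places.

64.62°R

An interval of 1°C corresponds to 1.8°R.
35.9 × 1.8 = 64.62.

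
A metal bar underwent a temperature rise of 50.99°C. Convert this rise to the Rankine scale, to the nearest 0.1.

91.8°R

Only the scale ratio 1.8 matters for a change in temperature.
50.99 × 1.8 = 91.8.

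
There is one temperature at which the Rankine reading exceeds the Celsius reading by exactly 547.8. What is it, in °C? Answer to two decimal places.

Let C be the Celsius reading. The Rankine reading is R = 1.8·C + 491.67.
Require R - C = 547.8: (0.8)·C + 491.67 = 547.8.
C = (547.8 - 491.67) / (0.8) = 70.16.

70.16°C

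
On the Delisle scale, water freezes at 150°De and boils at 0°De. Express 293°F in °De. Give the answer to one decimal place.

-67.5°De

First in Celsius: (293 - 32) × 5/9 = 145.0000°C.
Linearly onto the Delisle scale: 150 + (145.0000 / 100) × (0 - 150) = -67.5°De.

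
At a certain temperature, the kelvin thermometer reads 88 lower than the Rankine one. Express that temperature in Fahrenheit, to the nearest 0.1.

Let x be the Rankine reading; then the kelvin reading is 5/9·x.
(5/9·x) - x = -88  ⇒  (-4/9)·x = -88  ⇒  x = 198.0000°R.
In Celsius: (198 - 491.67) × 5/9 = -163.1500°C.
In Fahrenheit: -163.1500 × 1.8 + 32 = -261.7°F.

-261.7°F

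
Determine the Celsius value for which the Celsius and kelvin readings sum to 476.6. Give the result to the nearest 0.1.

Let C be the Celsius reading. The kelvin reading is K = 1·C + 273.15.
Require C + K = 476.6: (2)·C + 273.15 = 476.6.
C = (476.6 - 273.15) / (2) = 101.7.

101.7°C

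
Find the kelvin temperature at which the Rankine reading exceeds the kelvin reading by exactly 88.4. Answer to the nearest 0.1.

110.5 K

Let K be the kelvin reading. The Rankine reading is R = 1.8·K.
Require R - K = 88.4: (0.8)·K = 88.4.
K = (88.4) / (0.8) = 110.5.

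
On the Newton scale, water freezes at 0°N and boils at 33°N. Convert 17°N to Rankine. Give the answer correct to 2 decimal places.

584.40°R

Linear interpolation between the fixed points: C = (17 - 0) × 100 / (33 - 0) = 51.5152°C.
Then 51.5152 × 1.8 + 491.67 = 584.40°R.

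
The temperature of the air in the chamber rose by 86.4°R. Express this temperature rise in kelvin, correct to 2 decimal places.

48.00 K

For a temperature interval the offset drops out; only the factor 5/9 applies.
86.4 × 5/9 = 48.00.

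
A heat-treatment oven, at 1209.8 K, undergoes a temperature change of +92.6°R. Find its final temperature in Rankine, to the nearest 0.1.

Initial temperature in Celsius: 1209.8 - 273.15 = 936.6500°C.
The 92.6°R change is an interval, so only the factor 5/9 applies: +92.6 × 5/9 = +51.4444°C.
Final Celsius temperature: 936.6500 + 51.4444 = 988.0944°C.
In Rankine: 988.0944 × 1.8 + 491.67 = 2270.2°R.

2270.2°R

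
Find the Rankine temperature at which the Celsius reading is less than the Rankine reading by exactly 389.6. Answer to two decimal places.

Let R be the Rankine reading. The Celsius reading is C = 5/9·R - 273.15.
Require C - R = -389.6: (-4/9)·R - 273.15 = -389.6.
R = (-389.6 + 273.15) / (-4/9) = 262.01.

262.01°R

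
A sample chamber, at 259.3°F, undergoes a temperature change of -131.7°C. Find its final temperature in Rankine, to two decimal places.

Initial temperature in Celsius: (259.3 - 32) × 5/9 = 126.2778°C.
Final Celsius temperature: 126.2778 - 131.7000 = -5.4222°C.
In Rankine: -5.4222 × 1.8 + 491.67 = 481.91°R.

481.91°R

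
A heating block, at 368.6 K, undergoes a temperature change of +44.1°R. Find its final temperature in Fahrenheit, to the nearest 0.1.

247.9°F

Initial temperature in Celsius: 368.6 - 273.15 = 95.4500°C.
The 44.1°R change is an interval, so only the factor 5/9 applies: +44.1 × 5/9 = +24.5000°C.
Final Celsius temperature: 95.4500 + 24.5000 = 119.9500°C.
In Fahrenheit: 119.9500 × 1.8 + 32 = 247.9°F.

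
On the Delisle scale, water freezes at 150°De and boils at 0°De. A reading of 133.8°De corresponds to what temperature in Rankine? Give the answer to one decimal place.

511.1°R

Linear interpolation between the fixed points: C = (133.8 - 150) × 100 / (0 - 150) = 10.8000°C.
Then 10.8000 × 1.8 + 491.67 = 511.1°R.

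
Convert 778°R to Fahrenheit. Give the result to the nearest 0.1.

In Celsius: (778 - 491.67) × 5/9 = 159.0722°C.
In Fahrenheit: 159.0722 × 1.8 + 32 = 318.3°F.

318.3°F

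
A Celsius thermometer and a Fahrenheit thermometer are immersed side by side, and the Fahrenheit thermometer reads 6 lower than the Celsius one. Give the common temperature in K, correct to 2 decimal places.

225.65 K

Let x be the Celsius reading; then the Fahrenheit reading is 1.8·x + 32.
(1.8·x + 32) - x = -6  ⇒  (0.8)·x = -38  ⇒  x = -47.5000°C.
In kelvin: -47.5000 + 273.15 = 225.65 K.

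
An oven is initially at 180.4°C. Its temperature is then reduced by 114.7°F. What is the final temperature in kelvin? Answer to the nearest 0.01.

389.83 K

The 114.7°F change is an interval, so only the factor 5/9 applies: -114.7 × 5/9 = -63.7222°C.
Final Celsius temperature: 180.4000 - 63.7222 = 116.6778°C.
In kelvin: 116.6778 + 273.15 = 389.83 K.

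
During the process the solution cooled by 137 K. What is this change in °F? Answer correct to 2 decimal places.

246.60°F

For a temperature interval the offset drops out; only the factor 1.8 applies.
137 × 1.8 = 246.60.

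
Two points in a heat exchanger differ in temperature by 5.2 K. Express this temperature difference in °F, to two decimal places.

For a temperature interval the offset drops out; only the factor 1.8 applies.
5.2 × 1.8 = 9.36.

9.36°F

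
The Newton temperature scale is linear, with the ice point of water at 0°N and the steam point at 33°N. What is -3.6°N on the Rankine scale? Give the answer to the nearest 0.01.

472.03°R

Linear interpolation between the fixed points: C = (-3.6 - 0) × 100 / (33 - 0) = -10.9091°C.
Then -10.9091 × 1.8 + 491.67 = 472.03°R.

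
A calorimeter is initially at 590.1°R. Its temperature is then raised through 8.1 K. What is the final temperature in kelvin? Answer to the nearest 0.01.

335.93 K

Initial temperature in Celsius: (590.1 - 491.67) × 5/9 = 54.6833°C.
The 8.1 K change is an interval; Kelvin and Celsius degrees are the same size, so ΔC = +8.1°C.
Final Celsius temperature: 54.6833 + 8.1000 = 62.7833°C.
In kelvin: 62.7833 + 273.15 = 335.93 K.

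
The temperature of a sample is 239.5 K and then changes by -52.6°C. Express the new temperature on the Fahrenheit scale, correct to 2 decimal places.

Initial temperature in Celsius: 239.5 - 273.15 = -33.6500°C.
Final Celsius temperature: -33.6500 - 52.6000 = -86.2500°C.
In Fahrenheit: -86.2500 × 1.8 + 32 = -123.25°F.

-123.25°F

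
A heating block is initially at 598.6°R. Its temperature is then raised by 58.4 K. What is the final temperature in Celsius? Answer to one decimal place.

Initial temperature in Celsius: (598.6 - 491.67) × 5/9 = 59.4056°C.
The 58.4 K change is an interval; Kelvin and Celsius degrees are the same size, so ΔC = +58.4°C.
Final Celsius temperature: 59.4056 + 58.4000 = 117.8056°C.

117.8°C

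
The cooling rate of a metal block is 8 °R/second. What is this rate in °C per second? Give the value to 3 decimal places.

The quantity depends on a temperature interval, so only the ratio of degree sizes applies; the offset between the scales is irrelevant.
A change of 1°R is a change of 5/9°C, so 8 × 5/9 = 4.444.

4.444 °C/second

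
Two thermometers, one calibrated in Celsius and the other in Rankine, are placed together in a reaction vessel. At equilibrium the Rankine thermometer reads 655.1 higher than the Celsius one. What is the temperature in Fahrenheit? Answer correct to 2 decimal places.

Let x be the Celsius reading; then the Rankine reading is 1.8·x + 491.67.
(1.8·x + 491.67) - x = 655.1  ⇒  (0.8)·x = 163.43  ⇒  x = 204.2875°C.
In Fahrenheit: 204.2875 × 1.8 + 32 = 399.72°F.

399.72°F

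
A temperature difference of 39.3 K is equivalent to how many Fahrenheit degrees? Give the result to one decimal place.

70.7°F

Only the scale ratio 1.8 matters for a change in temperature.
39.3 × 1.8 = 70.7.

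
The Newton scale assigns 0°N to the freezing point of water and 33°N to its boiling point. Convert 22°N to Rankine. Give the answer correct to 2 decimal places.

Linear interpolation between the fixed points: C = (22 - 0) × 100 / (33 - 0) = 66.6667°C.
Then 66.6667 × 1.8 + 491.67 = 611.67°R.

611.67°R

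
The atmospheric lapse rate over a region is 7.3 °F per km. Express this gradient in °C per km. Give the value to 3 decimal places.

4.056 °C/km

The quantity depends on a temperature interval, so only the ratio of degree sizes applies; the offset between the scales is irrelevant.
A change of 1°F is a change of 5/9°C, so 7.3 × 5/9 = 4.056.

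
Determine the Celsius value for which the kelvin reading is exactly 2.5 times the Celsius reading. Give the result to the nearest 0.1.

Let C be the Celsius reading. The kelvin reading is K = 1·C + 273.15.
Require K = 2.5·C: 1·C + 273.15 = 2.5·C.
(-1.5)·C = -273.15  ⇒  C = 182.1.

182.1°C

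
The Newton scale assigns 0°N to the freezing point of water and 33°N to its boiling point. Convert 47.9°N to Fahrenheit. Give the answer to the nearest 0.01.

293.27°F

Linear interpolation between the fixed points: C = (47.9 - 0) × 100 / (33 - 0) = 145.1515°C.
Then 145.1515 × 1.8 + 32 = 293.27°F.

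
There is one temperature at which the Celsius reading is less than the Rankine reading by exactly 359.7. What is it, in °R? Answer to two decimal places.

194.74°R

Let R be the Rankine reading. The Celsius reading is C = 5/9·R - 273.15.
Require C - R = -359.7: (-4/9)·R - 273.15 = -359.7.
R = (-359.7 + 273.15) / (-4/9) = 194.74.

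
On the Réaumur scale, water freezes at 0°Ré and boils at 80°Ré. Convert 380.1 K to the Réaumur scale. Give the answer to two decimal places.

First in Celsius: 380.1 - 273.15 = 106.9500°C.
Linearly onto the Réaumur scale: 0 + (106.9500 / 100) × (80 - 0) = 85.56°Ré.

85.56°Ré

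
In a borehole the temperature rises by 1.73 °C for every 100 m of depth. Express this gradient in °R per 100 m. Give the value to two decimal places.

Since only a temperature interval is involved, the additive offset between the scales drops out.
A change of 1°C is a change of 1.8°R, so 1.73 × 1.8 = 3.11.

3.11 °R/100 m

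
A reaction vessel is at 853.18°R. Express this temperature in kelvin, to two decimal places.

In Celsius: (853.18 - 491.67) × 5/9 = 200.8389°C.
In kelvin: 200.8389 + 273.15 = 473.99 K.

473.99 K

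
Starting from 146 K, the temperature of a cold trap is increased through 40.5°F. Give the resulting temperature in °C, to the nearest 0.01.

Initial temperature in Celsius: 146 - 273.15 = -127.1500°C.
The 40.5°F change is an interval, so only the factor 5/9 applies: +40.5 × 5/9 = +22.5000°C.
Final Celsius temperature: -127.1500 + 22.5000 = -104.6500°C.

-104.65°C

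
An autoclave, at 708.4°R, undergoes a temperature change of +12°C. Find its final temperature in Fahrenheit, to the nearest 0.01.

270.33°F

Initial temperature in Celsius: (708.4 - 491.67) × 5/9 = 120.4056°C.
Final Celsius temperature: 120.4056 + 12.0000 = 132.4056°C.
In Fahrenheit: 132.4056 × 1.8 + 32 = 270.33°F.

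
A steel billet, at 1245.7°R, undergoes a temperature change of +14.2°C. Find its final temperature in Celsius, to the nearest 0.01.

Initial temperature in Celsius: (1245.7 - 491.67) × 5/9 = 418.9056°C.
Final Celsius temperature: 418.9056 + 14.2000 = 433.1056°C.

433.11°C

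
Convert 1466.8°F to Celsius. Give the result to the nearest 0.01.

797.11°C

In Celsius: (1466.8 - 32) × 5/9 = 797.1111°C.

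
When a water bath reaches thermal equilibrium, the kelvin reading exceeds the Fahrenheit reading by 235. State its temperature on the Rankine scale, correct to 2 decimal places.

Let x be the Fahrenheit reading; then the kelvin reading is 5/9·x + 255.372.
(5/9·x + 255.372) - x = 235  ⇒  (-4/9)·x = -20.3722  ⇒  x = 45.8375°F.
In Celsius: (45.8375 - 32) × 5/9 = 7.6875°C.
In Rankine: 7.6875 × 1.8 + 491.67 = 505.51°R.

505.51°R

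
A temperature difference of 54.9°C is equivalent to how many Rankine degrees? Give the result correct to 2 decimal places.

98.82°R

For a temperature interval the offset drops out; only the factor 1.8 applies.
54.9 × 1.8 = 98.82.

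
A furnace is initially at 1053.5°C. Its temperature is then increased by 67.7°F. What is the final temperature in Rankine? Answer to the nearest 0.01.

2455.67°R

The 67.7°F change is an interval, so only the factor 5/9 applies: +67.7 × 5/9 = +37.6111°C.
Final Celsius temperature: 1053.5000 + 37.6111 = 1091.1111°C.
In Rankine: 1091.1111 × 1.8 + 491.67 = 2455.67°R.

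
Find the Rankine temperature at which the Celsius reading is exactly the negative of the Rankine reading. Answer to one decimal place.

Let R be the Rankine reading. The Celsius reading is C = 5/9·R - 273.15.
Require C = -1·R: 5/9·R - 273.15 = -1·R.
(14/9)·R = 273.15  ⇒  R = 175.6.

175.6°R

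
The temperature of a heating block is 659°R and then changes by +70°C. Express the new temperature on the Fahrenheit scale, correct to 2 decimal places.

Initial temperature in Celsius: (659 - 491.67) × 5/9 = 92.9611°C.
Final Celsius temperature: 92.9611 + 70.0000 = 162.9611°C.
In Fahrenheit: 162.9611 × 1.8 + 32 = 325.33°F.

325.33°F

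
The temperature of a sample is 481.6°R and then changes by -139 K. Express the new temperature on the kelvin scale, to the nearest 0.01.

128.56 K

Initial temperature in Celsius: (481.6 - 491.67) × 5/9 = -5.5944°C.
The 139 K change is an interval; Kelvin and Celsius degrees are the same size, so ΔC = -139°C.
Final Celsius temperature: -5.5944 - 139.0000 = -144.5944°C.
In kelvin: -144.5944 + 273.15 = 128.56 K.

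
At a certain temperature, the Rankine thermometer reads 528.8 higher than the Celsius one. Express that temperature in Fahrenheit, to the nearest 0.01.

115.54°F

Let x be the Celsius reading; then the Rankine reading is 1.8·x + 491.67.
(1.8·x + 491.67) - x = 528.8  ⇒  (0.8)·x = 37.13  ⇒  x = 46.4125°C.
In Fahrenheit: 46.4125 × 1.8 + 32 = 115.54°F.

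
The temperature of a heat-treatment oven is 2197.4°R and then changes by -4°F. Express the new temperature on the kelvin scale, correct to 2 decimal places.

Initial temperature in Celsius: (2197.4 - 491.67) × 5/9 = 947.6278°C.
The 4°F change is an interval, so only the factor 5/9 applies: -4 × 5/9 = -2.2222°C.
Final Celsius temperature: 947.6278 - 2.2222 = 945.4056°C.
In kelvin: 945.4056 + 273.15 = 1218.56 K.

1218.56 K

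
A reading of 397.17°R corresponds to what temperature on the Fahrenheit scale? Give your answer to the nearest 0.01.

In Celsius: (397.17 - 491.67) × 5/9 = -52.5000°C.
In Fahrenheit: -52.5000 × 1.8 + 32 = -62.50°F.

-62.50°F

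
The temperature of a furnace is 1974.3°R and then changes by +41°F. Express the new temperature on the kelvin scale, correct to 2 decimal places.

Initial temperature in Celsius: (1974.3 - 491.67) × 5/9 = 823.6833°C.
The 41°F change is an interval, so only the factor 5/9 applies: +41 × 5/9 = +22.7778°C.
Final Celsius temperature: 823.6833 + 22.7778 = 846.4611°C.
In kelvin: 846.4611 + 273.15 = 1119.61 K.

1119.61 K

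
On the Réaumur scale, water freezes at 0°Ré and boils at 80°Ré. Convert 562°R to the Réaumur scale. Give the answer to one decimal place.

31.3°Ré

First in Celsius: (562 - 491.67) × 5/9 = 39.0722°C.
Linearly onto the Réaumur scale: 0 + (39.0722 / 100) × (80 - 0) = 31.3°Ré.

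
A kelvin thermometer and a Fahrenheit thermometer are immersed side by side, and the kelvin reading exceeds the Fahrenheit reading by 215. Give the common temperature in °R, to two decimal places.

Let x be the kelvin reading; then the Fahrenheit reading is 1.8·x - 459.67.
(1.8·x - 459.67) - x = -215  ⇒  (0.8)·x = 244.67  ⇒  x = 305.8375 K.
In Celsius: 305.8375 - 273.15 = 32.6875°C.
In Rankine: 32.6875 × 1.8 + 491.67 = 550.51°R.

550.51°R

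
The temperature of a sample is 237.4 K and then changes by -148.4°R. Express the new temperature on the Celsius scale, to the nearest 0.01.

-118.19°C

Initial temperature in Celsius: 237.4 - 273.15 = -35.7500°C.
The 148.4°R change is an interval, so only the factor 5/9 applies: -148.4 × 5/9 = -82.4444°C.
Final Celsius temperature: -35.7500 - 82.4444 = -118.1944°C.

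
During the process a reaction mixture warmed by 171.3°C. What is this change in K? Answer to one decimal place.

Celsius and kelvin degrees are the same size, so the interval is unchanged: 171.3.

171.3 K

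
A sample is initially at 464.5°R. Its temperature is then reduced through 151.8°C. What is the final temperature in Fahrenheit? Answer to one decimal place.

Initial temperature in Celsius: (464.5 - 491.67) × 5/9 = -15.0944°C.
Final Celsius temperature: -15.0944 - 151.8000 = -166.8944°C.
In Fahrenheit: -166.8944 × 1.8 + 32 = -268.4°F.

-268.4°F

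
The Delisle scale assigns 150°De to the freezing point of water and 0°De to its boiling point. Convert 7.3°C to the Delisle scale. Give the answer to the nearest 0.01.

139.05°De

Linearly onto the Delisle scale: 150 + (7.3000 / 100) × (0 - 150) = 139.05°De.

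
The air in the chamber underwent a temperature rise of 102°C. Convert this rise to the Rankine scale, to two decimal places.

For a temperature interval the offset drops out; only the factor 1.8 applies.
102 × 1.8 = 183.60.

183.60°R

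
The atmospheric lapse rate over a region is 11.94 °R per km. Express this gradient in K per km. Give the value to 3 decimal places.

Since only a temperature interval is involved, the additive offset between the scales drops out.
A change of 1°R is a change of 5/9 K, so 11.94 × 5/9 = 6.633.

6.633 K/km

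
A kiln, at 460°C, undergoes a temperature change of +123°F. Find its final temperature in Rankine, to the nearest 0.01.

1442.67°R

The 123°F change is an interval, so only the factor 5/9 applies: +123 × 5/9 = +68.3333°C.
Final Celsius temperature: 460.0000 + 68.3333 = 528.3333°C.
In Rankine: 528.3333 × 1.8 + 491.67 = 1442.67°R.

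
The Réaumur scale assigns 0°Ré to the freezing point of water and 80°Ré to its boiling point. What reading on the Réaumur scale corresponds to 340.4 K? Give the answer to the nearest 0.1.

53.8°Ré

First in Celsius: 340.4 - 273.15 = 67.2500°C.
Linearly onto the Réaumur scale: 0 + (67.2500 / 100) × (80 - 0) = 53.8°Ré.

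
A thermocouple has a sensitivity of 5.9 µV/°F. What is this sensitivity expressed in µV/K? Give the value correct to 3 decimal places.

The quantity depends on a temperature interval, so only the ratio of degree sizes applies; the offset between the scales is irrelevant.
A change of 1 K is a change of 1.8°F, so per K the value is 5.9 × 1.8 = 10.620.

10.620 µV/K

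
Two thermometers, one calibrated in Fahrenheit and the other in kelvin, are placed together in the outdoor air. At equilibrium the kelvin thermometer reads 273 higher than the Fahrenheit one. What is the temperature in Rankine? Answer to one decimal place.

420.0°R

Let x be the Fahrenheit reading; then the kelvin reading is 5/9·x + 255.372.
(5/9·x + 255.372) - x = 273  ⇒  (-4/9)·x = 17.6278  ⇒  x = -39.6625°F.
In Celsius: (-39.6625 - 32) × 5/9 = -39.8125°C.
In Rankine: -39.8125 × 1.8 + 491.67 = 420.0°R.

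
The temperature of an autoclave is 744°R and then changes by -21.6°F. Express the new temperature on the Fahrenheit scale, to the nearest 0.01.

262.73°F

Initial temperature in Celsius: (744 - 491.67) × 5/9 = 140.1833°C.
The 21.6°F change is an interval, so only the factor 5/9 applies: -21.6 × 5/9 = -12.0000°C.
Final Celsius temperature: 140.1833 - 12.0000 = 128.1833°C.
In Fahrenheit: 128.1833 × 1.8 + 32 = 262.73°F.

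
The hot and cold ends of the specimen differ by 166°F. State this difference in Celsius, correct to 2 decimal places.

92.22°C

Only the scale ratio 5/9 matters for a change in temperature.
166 × 5/9 = 92.22.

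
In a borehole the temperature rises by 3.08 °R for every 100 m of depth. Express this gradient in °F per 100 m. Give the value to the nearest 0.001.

3.080 °F/100 m

The quantity depends on a temperature interval, so only the ratio of degree sizes applies; the offset between the scales is irrelevant.
A change of 1°R is a change of 1°F, so 3.08 × 1 = 3.080.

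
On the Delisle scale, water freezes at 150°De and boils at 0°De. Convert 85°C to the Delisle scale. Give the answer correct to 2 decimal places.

Linearly onto the Delisle scale: 150 + (85.0000 / 100) × (0 - 150) = 22.50°De.

22.50°De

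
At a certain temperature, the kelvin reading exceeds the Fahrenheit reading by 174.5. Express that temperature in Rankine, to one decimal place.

641.6°R

Let x be the Fahrenheit reading; then the kelvin reading is 5/9·x + 255.372.
(5/9·x + 255.372) - x = 174.5  ⇒  (-4/9)·x = -80.8722  ⇒  x = 181.9625°F.
In Celsius: (181.9625 - 32) × 5/9 = 83.3125°C.
In Rankine: 83.3125 × 1.8 + 491.67 = 641.6°R.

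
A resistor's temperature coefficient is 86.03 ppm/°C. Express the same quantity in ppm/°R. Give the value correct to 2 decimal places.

The quantity depends on a temperature interval, so only the ratio of degree sizes applies; the offset between the scales is irrelevant.
A change of 1°R is a change of 5/9°C, so per °R the value is 86.03 × 5/9 = 47.79.

47.79 ppm/°R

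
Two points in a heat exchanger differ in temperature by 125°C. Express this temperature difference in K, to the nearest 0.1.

Celsius and kelvin degrees are the same size, so the interval is unchanged: 125.0.

125.0 K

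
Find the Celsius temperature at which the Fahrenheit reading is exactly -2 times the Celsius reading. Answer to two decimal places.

-8.42°C

Let C be the Celsius reading. The Fahrenheit reading is F = 1.8·C + 32.
Require F = -2·C: 1.8·C + 32 = -2·C.
(3.8)·C = -32  ⇒  C = -8.42.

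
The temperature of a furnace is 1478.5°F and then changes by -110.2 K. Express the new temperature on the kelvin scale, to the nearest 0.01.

Initial temperature in Celsius: (1478.5 - 32) × 5/9 = 803.6111°C.
The 110.2 K change is an interval; Kelvin and Celsius degrees are the same size, so ΔC = -110.2°C.
Final Celsius temperature: 803.6111 - 110.2000 = 693.4111°C.
In kelvin: 693.4111 + 273.15 = 966.56 K.

966.56 K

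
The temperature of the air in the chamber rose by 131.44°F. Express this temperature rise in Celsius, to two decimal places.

73.02°C

Only the scale ratio 5/9 matters for a change in temperature.
131.44 × 5/9 = 73.02.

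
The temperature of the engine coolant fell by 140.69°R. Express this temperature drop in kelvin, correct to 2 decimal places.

78.16 K

For a temperature interval the offset drops out; only the factor 5/9 applies.
140.69 × 5/9 = 78.16.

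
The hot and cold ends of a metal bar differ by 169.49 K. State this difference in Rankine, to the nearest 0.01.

Only the scale ratio 1.8 matters for a change in temperature.
169.49 × 1.8 = 305.08.

305.08°R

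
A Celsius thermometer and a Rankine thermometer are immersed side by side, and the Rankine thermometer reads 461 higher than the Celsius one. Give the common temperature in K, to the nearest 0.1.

234.8 K

Let x be the Celsius reading; then the Rankine reading is 1.8·x + 491.67.
(1.8·x + 491.67) - x = 461  ⇒  (0.8)·x = -30.67  ⇒  x = -38.3375°C.
In kelvin: -38.3375 + 273.15 = 234.8 K.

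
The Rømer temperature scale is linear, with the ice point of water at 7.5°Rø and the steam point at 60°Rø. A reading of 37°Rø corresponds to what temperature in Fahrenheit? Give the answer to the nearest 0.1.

133.1°F

Linear interpolation between the fixed points: C = (37 - 7.5) × 100 / (60 - 7.5) = 56.1905°C.
Then 56.1905 × 1.8 + 32 = 133.1°F.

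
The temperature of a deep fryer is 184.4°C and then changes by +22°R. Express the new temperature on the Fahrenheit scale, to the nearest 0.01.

The 22°R change is an interval, so only the factor 5/9 applies: +22 × 5/9 = +12.2222°C.
Final Celsius temperature: 184.4000 + 12.2222 = 196.6222°C.
In Fahrenheit: 196.6222 × 1.8 + 32 = 385.92°F.

385.92°F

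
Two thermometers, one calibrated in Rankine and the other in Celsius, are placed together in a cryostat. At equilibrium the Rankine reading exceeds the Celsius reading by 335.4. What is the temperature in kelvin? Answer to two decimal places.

Let x be the Rankine reading; then the Celsius reading is 5/9·x - 273.15.
(5/9·x - 273.15) - x = -335.4  ⇒  (-4/9)·x = -62.25  ⇒  x = 140.0625°R.
In Celsius: (140.0625 - 491.67) × 5/9 = -195.3375°C.
In kelvin: -195.3375 + 273.15 = 77.81 K.

77.81 K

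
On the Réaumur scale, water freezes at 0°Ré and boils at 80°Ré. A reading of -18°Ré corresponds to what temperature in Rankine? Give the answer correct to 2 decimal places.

451.17°R

Linear interpolation between the fixed points: C = (-18 - 0) × 100 / (80 - 0) = -22.5000°C.
Then -22.5000 × 1.8 + 491.67 = 451.17°R.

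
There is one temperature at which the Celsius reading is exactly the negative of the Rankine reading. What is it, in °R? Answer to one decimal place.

175.6°R

Let R be the Rankine reading. The Celsius reading is C = 5/9·R - 273.15.
Require C = -1·R: 5/9·R - 273.15 = -1·R.
(14/9)·R = 273.15  ⇒  R = 175.6.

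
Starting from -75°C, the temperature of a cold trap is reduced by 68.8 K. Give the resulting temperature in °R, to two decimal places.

The 68.8 K change is an interval; Kelvin and Celsius degrees are the same size, so ΔC = -68.8°C.
Final Celsius temperature: -75.0000 - 68.8000 = -143.8000°C.
In Rankine: -143.8000 × 1.8 + 491.67 = 232.83°R.

232.83°R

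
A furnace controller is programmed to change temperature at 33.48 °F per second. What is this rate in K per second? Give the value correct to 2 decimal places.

18.60 K/second

The quantity depends on a temperature interval, so only the ratio of degree sizes applies; the offset between the scales is irrelevant.
A change of 1°F is a change of 5/9 K, so 33.48 × 5/9 = 18.60.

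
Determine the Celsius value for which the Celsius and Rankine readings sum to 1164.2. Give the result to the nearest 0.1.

240.2°C

Let C be the Celsius reading. The Rankine reading is R = 1.8·C + 491.67.
Require C + R = 1164.2: (2.8)·C + 491.67 = 1164.2.
C = (1164.2 - 491.67) / (2.8) = 240.2.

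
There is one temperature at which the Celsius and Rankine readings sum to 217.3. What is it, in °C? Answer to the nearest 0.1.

-98.0°C

Let C be the Celsius reading. The Rankine reading is R = 1.8·C + 491.67.
Require C + R = 217.3: (2.8)·C + 491.67 = 217.3.
C = (217.3 - 491.67) / (2.8) = -98.0.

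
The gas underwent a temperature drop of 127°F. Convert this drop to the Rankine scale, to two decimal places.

127.00°R

Fahrenheit and Rankine degrees are the same size, so the interval is unchanged: 127.00.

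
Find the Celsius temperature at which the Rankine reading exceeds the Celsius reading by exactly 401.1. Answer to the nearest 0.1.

Let C be the Celsius reading. The Rankine reading is R = 1.8·C + 491.67.
Require R - C = 401.1: (0.8)·C + 491.67 = 401.1.
C = (401.1 - 491.67) / (0.8) = -113.2.

-113.2°C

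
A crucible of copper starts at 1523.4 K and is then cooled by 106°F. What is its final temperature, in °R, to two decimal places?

2636.12°R

Initial temperature in Celsius: 1523.4 - 273.15 = 1250.2500°C.
The 106°F change is an interval, so only the factor 5/9 applies: -106 × 5/9 = -58.8889°C.
Final Celsius temperature: 1250.2500 - 58.8889 = 1191.3611°C.
In Rankine: 1191.3611 × 1.8 + 491.67 = 2636.12°R.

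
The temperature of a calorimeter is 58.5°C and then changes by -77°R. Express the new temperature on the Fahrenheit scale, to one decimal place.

The 77°R change is an interval, so only the factor 5/9 applies: -77 × 5/9 = -42.7778°C.
Final Celsius temperature: 58.5000 - 42.7778 = 15.7222°C.
In Fahrenheit: 15.7222 × 1.8 + 32 = 60.3°F.

60.3°F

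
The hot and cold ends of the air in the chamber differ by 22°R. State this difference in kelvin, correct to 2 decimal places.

12.22 K

For a temperature interval the offset drops out; only the factor 5/9 applies.
22 × 5/9 = 12.22.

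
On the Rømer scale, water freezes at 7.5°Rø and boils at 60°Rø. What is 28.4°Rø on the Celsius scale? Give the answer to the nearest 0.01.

39.81°C

Linear interpolation between the fixed points: C = (28.4 - 7.5) × 100 / (60 - 7.5) = 39.8095°C.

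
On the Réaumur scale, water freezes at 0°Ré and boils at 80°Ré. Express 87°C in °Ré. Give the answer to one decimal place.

69.6°Ré

Linearly onto the Réaumur scale: 0 + (87.0000 / 100) × (80 - 0) = 69.6°Ré.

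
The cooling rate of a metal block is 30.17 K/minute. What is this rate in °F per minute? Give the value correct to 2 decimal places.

54.31 °F/minute

Since only a temperature interval is involved, the additive offset between the scales drops out.
A change of 1 K is a change of 1.8°F, so 30.17 × 1.8 = 54.31.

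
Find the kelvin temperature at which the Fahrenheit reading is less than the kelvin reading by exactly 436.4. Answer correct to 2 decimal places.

29.09 K

Let K be the kelvin reading. The Fahrenheit reading is F = 1.8·K - 459.67.
Require F - K = -436.4: (0.8)·K - 459.67 = -436.4.
K = (-436.4 + 459.67) / (0.8) = 29.09.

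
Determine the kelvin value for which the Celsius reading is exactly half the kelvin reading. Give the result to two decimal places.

Let K be the kelvin reading. The Celsius reading is C = 1·K - 273.15.
Require C = 0.5·K: 1·K - 273.15 = 0.5·K.
(0.5)·K = 273.15  ⇒  K = 546.30.

546.30 K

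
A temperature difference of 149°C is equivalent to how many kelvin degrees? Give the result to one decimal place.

149.0 K

Celsius and kelvin degrees are the same size, so the interval is unchanged: 149.0.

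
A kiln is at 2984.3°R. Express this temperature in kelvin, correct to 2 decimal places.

In Celsius: (2984.3 - 491.67) × 5/9 = 1384.7944°C.
In kelvin: 1384.7944 + 273.15 = 1657.94 K.

1657.94 K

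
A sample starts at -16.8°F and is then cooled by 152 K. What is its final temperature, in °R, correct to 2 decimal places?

Initial temperature in Celsius: (-16.8 - 32) × 5/9 = -27.1111°C.
The 152 K change is an interval; Kelvin and Celsius degrees are the same size, so ΔC = -152°C.
Final Celsius temperature: -27.1111 - 152.0000 = -179.1111°C.
In Rankine: -179.1111 × 1.8 + 491.67 = 169.27°R.

169.27°R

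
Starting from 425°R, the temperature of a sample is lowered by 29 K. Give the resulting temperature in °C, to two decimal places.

-66.04°C

Initial temperature in Celsius: (425 - 491.67) × 5/9 = -37.0389°C.
The 29 K change is an interval; Kelvin and Celsius degrees are the same size, so ΔC = -29°C.
Final Celsius temperature: -37.0389 - 29.0000 = -66.0389°C.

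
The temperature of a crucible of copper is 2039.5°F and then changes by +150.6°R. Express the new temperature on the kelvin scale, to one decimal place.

Initial temperature in Celsius: (2039.5 - 32) × 5/9 = 1115.2778°C.
The 150.6°R change is an interval, so only the factor 5/9 applies: +150.6 × 5/9 = +83.6667°C.
Final Celsius temperature: 1115.2778 + 83.6667 = 1198.9444°C.
In kelvin: 1198.9444 + 273.15 = 1472.1 K.

1472.1 K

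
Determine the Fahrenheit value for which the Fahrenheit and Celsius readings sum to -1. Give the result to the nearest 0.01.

Let F be the Fahrenheit reading. The Celsius reading is C = 5/9·F - 17.7778.
Require F + C = -1: (14/9)·F - 17.7778 = -1.
F = (-1 + 17.7778) / (14/9) = 10.79.

10.79°F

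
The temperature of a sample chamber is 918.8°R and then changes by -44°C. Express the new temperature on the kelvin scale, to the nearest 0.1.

Initial temperature in Celsius: (918.8 - 491.67) × 5/9 = 237.2944°C.
Final Celsius temperature: 237.2944 - 44.0000 = 193.2944°C.
In kelvin: 193.2944 + 273.15 = 466.4 K.

466.4 K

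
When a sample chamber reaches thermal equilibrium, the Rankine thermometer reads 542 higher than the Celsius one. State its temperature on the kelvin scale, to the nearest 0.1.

Let x be the Celsius reading; then the Rankine reading is 1.8·x + 491.67.
(1.8·x + 491.67) - x = 542  ⇒  (0.8)·x = 50.33  ⇒  x = 62.9125°C.
In kelvin: 62.9125 + 273.15 = 336.1 K.

336.1 K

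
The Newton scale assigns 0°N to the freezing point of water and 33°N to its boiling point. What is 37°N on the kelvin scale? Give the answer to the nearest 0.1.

385.3 K

Linear interpolation between the fixed points: C = (37 - 0) × 100 / (33 - 0) = 112.1212°C.
Then 112.1212 + 273.15 = 385.3 K.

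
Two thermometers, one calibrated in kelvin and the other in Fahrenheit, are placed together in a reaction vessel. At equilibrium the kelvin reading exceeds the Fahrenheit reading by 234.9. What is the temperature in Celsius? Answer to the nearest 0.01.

7.81°C

Let x be the kelvin reading; then the Fahrenheit reading is 1.8·x - 459.67.
(1.8·x - 459.67) - x = -234.9  ⇒  (0.8)·x = 224.77  ⇒  x = 280.9625 K.
In Celsius: 280.9625 - 273.15 = 7.81°C.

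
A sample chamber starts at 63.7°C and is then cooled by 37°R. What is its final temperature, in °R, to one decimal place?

The 37°R change is an interval, so only the factor 5/9 applies: -37 × 5/9 = -20.5556°C.
Final Celsius temperature: 63.7000 - 20.5556 = 43.1444°C.
In Rankine: 43.1444 × 1.8 + 491.67 = 569.3°R.

569.3°R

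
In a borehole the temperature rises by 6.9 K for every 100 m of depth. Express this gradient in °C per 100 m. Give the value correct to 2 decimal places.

Since only a temperature interval is involved, the additive offset between the scales drops out.
A change of 1 K is a change of 1°C, so 6.9 × 1 = 6.90.

6.90 °C/100 m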